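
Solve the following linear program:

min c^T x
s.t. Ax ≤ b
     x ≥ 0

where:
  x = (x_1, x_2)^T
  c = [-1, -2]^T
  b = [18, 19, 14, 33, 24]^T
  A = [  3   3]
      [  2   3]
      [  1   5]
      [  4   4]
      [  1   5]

Evaluate the objective at each vertex of the feasible region:
  z(0, 0) = 0
  z(6, 0) = -6
  z(4, 2) = -8  ←
  z(0, 2.8) = -5.6
The minimum is at x_1 = 4, x_2 = 2.

x_1 = 4, x_2 = 2, z = -8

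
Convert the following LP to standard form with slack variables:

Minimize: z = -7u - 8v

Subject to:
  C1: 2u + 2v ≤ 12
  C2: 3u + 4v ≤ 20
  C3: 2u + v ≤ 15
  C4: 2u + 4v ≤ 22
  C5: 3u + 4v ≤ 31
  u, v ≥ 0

min z = -7u - 8v

s.t.
  2u + 2v + s1 = 12
  3u + 4v + s2 = 20
  2u + v + s3 = 15
  2u + 4v + s4 = 22
  3u + 4v + s5 = 31
  u, v, s1, s2, s3, s4, s5 ≥ 0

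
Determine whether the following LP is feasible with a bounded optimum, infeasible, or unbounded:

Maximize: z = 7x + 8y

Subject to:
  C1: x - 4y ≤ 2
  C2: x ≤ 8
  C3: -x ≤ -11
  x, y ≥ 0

Infeasible (no feasible solution exists)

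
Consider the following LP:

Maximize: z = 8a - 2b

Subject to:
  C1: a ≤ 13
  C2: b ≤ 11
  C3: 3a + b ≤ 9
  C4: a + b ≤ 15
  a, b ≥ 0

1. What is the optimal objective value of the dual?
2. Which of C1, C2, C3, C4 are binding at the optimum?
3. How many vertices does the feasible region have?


1. 24
2. C3
3. 3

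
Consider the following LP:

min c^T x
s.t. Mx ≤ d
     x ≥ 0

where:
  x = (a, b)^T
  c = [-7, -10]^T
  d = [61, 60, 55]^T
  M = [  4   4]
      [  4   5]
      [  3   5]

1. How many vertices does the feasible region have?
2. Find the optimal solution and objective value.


1. 4
2. a = 5, b = 8, z = -115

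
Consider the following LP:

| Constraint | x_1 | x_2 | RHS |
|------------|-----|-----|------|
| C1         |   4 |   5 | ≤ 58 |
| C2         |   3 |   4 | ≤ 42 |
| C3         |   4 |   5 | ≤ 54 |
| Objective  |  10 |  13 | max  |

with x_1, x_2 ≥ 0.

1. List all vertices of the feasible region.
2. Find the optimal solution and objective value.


1. (0, 0), (13.5, 0), (6, 6), (0, 10.5)
2. x_1 = 6, x_2 = 6, z = 138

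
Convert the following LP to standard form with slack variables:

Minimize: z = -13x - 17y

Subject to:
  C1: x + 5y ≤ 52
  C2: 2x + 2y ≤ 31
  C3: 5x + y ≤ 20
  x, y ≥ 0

min z = -13x - 17y

s.t.
  x + 5y + s1 = 52
  2x + 2y + s2 = 31
  5x + y + s3 = 20
  x, y, s1, s2, s3 ≥ 0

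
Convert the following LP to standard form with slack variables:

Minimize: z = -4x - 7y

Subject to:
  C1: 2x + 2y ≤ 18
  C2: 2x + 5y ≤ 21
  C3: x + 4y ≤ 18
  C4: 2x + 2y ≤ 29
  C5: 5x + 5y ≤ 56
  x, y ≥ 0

min z = -4x - 7y

s.t.
  2x + 2y + s1 = 18
  2x + 5y + s2 = 21
  x + 4y + s3 = 18
  2x + 2y + s4 = 29
  5x + 5y + s5 = 56
  x, y, s1, s2, s3, s4, s5 ≥ 0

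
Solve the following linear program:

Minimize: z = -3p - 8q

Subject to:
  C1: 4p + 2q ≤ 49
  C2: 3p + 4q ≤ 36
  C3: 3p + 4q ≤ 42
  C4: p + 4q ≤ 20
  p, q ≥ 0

Evaluate the objective at each vertex of the feasible region:
  z(0, 0) = 0
  z(12, 0) = -36
  z(8, 3) = -48  ←
  z(0, 5) = -40
The minimum is at p = 8, q = 3.

p = 8, q = 3, z = -48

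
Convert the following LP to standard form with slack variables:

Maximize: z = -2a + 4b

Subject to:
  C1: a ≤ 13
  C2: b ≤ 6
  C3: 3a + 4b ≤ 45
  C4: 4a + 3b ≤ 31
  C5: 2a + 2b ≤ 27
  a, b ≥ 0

max z = -2a + 4b

s.t.
  a + s1 = 13
  b + s2 = 6
  3a + 4b + s3 = 45
  4a + 3b + s4 = 31
  2a + 2b + s5 = 27
  a, b, s1, s2, s3, s4, s5 ≥ 0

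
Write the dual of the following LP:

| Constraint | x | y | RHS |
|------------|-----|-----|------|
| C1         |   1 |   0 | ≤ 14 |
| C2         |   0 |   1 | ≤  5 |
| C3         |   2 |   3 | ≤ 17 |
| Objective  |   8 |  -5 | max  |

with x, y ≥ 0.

Primal max cᵀx s.t. Ax ≤ b, x ≥ 0  →  Dual min bᵀy s.t. Aᵀy ≥ c, y ≥ 0.

Minimize: z = 14y1 + 5y2 + 17y3

Subject to:
  y1 + 2y3 ≥ 8
  y2 + 3y3 ≥ -5
  y1, y2, y3 ≥ 0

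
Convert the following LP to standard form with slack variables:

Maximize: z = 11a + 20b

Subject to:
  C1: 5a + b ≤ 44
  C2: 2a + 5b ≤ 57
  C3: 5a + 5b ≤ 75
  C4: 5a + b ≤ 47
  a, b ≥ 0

max z = 11a + 20b

s.t.
  5a + b + s1 = 44
  2a + 5b + s2 = 57
  5a + 5b + s3 = 75
  5a + b + s4 = 47
  a, b, s1, s2, s3, s4 ≥ 0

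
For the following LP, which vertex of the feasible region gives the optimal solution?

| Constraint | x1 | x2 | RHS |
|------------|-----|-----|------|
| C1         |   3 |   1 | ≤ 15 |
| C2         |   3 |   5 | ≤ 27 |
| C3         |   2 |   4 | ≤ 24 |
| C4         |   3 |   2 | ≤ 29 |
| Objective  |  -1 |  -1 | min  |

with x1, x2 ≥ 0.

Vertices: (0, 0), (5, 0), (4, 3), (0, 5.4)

Evaluate the objective at each vertex of the feasible region:
  z(0, 0) = 0
  z(5, 0) = -5
  z(4, 3) = -7  ←
  z(0, 5.4) = -5.4
The minimum is at x1 = 4, x2 = 3.

(4, 3)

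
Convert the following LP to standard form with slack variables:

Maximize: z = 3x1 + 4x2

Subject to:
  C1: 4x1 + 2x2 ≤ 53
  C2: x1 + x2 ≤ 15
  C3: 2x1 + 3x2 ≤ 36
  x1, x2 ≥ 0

max z = 3x1 + 4x2

s.t.
  4x1 + 2x2 + s1 = 53
  x1 + x2 + s2 = 15
  2x1 + 3x2 + s3 = 36
  x1, x2, s1, s2, s3 ≥ 0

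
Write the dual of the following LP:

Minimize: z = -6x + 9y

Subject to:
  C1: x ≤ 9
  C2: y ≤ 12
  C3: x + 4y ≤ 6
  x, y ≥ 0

Primal min cᵀx s.t. Ax ≤ b, x ≥ 0  →  Dual max −bᵀy s.t. Aᵀy ≥ −c, y ≥ 0.

Maximize: z = -9y1 - 12y2 - 6y3

Subject to:
  y1 + y3 ≥ 6
  y2 + 4y3 ≥ -9
  y1, y2, y3 ≥ 0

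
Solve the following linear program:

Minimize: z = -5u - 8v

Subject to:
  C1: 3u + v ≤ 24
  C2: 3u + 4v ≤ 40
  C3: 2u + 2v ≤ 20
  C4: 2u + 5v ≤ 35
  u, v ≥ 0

Evaluate the objective at each vertex of the feasible region:
  z(0, 0) = 0
  z(8, 0) = -40
  z(7, 3) = -59
  z(5, 5) = -65  ←
  z(0, 7) = -56
The minimum is at u = 5, v = 5.

u = 5, v = 5, z = -65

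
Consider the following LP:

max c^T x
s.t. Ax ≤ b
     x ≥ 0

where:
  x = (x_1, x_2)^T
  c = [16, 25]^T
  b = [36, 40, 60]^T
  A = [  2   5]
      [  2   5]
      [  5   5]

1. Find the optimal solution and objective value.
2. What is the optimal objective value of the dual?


1. x_1 = 8, x_2 = 4, z = 228
2. 228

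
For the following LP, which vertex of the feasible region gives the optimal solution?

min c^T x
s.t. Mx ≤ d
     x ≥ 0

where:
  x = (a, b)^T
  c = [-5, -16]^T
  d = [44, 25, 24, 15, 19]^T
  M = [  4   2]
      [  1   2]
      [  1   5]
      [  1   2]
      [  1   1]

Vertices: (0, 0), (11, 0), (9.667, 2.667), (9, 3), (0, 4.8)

Evaluate the objective at each vertex of the feasible region:
  z(0, 0) = 0
  z(11, 0) = -55
  z(9.667, 2.667) = -91
  z(9, 3) = -93  ←
  z(0, 4.8) = -76.8
The minimum is at a = 9, b = 3.

(9, 3)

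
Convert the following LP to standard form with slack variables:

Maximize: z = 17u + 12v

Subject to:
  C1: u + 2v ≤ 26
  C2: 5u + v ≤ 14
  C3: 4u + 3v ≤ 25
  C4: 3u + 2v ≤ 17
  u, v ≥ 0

max z = 17u + 12v

s.t.
  u + 2v + s1 = 26
  5u + v + s2 = 14
  4u + 3v + s3 = 25
  3u + 2v + s4 = 17
  u, v, s1, s2, s3, s4 ≥ 0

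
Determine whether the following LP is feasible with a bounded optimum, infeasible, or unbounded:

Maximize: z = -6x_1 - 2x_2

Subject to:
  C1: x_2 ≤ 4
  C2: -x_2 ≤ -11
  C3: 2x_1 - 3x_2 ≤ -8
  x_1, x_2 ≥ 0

Infeasible (no feasible solution exists)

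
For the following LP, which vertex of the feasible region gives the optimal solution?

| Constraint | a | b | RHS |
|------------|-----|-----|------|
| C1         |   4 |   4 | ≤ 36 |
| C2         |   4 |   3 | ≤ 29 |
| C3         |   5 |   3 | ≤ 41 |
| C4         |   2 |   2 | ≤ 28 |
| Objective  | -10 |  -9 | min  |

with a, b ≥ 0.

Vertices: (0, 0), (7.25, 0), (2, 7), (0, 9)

Evaluate the objective at each vertex of the feasible region:
  z(0, 0) = 0
  z(7.25, 0) = -72.5
  z(2, 7) = -83  ←
  z(0, 9) = -81
The minimum is at a = 2, b = 7.

(2, 7)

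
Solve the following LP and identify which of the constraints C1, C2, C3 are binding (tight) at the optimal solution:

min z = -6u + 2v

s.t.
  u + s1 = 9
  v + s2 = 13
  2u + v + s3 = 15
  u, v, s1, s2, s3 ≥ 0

At u = 7.5, v = 0, compute slack b - a·x for each constraint:
  C1: 9 − 7.5 = 1.5  (slack)
  C2: 13 − 0 = 13  (slack)
  C3: 15 − 15 = 0  (binding)

Optimal: u = 7.5, v = 0
Binding: C3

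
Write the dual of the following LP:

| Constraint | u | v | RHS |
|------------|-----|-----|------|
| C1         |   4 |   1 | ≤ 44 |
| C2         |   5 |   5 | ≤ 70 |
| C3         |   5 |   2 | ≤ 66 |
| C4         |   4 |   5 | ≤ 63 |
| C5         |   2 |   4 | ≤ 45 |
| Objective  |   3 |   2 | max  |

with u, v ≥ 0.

Primal max cᵀx s.t. Ax ≤ b, x ≥ 0  →  Dual min bᵀy s.t. Aᵀy ≥ c, y ≥ 0.

Minimize: z = 44y1 + 70y2 + 66y3 + 63y4 + 45y5

Subject to:
  4y1 + 5y2 + 5y3 + 4y4 + 2y5 ≥ 3
  y1 + 5y2 + 2y3 + 5y4 + 4y5 ≥ 2
  y1, y2, y3, y4, y5 ≥ 0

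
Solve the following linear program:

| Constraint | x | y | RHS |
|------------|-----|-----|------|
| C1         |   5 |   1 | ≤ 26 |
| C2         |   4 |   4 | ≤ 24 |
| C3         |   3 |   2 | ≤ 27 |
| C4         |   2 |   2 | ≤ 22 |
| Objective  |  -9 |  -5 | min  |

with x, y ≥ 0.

Evaluate the objective at each vertex of the feasible region:
  z(0, 0) = 0
  z(5.2, 0) = -46.8
  z(5, 1) = -50  ←
  z(0, 6) = -30
The minimum is at x = 5, y = 1.

x = 5, y = 1, z = -50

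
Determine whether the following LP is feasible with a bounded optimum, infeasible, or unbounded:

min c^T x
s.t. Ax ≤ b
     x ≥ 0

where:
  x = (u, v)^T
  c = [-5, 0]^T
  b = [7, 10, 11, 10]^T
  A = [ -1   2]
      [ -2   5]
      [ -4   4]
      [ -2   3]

Unbounded (objective can decrease without bound)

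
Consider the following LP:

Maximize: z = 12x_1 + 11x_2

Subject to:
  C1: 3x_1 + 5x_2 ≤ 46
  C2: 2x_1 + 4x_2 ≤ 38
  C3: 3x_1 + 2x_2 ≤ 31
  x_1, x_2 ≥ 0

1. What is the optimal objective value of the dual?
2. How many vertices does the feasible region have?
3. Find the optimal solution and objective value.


1. 139
2. 4
3. x_1 = 7, x_2 = 5, z = 139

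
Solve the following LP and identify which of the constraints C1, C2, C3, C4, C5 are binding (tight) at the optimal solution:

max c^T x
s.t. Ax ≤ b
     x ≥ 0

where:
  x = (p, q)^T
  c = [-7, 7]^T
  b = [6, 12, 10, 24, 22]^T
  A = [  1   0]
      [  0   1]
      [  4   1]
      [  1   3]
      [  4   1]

At p = 0, q = 8, compute slack b - a·x for each constraint:
  C1: 6 − 0 = 6  (slack)
  C2: 12 − 8 = 4  (slack)
  C3: 10 − 8 = 2  (slack)
  C4: 24 − 24 = 0  (binding)
  C5: 22 − 8 = 14  (slack)

Optimal: p = 0, q = 8
Binding: C4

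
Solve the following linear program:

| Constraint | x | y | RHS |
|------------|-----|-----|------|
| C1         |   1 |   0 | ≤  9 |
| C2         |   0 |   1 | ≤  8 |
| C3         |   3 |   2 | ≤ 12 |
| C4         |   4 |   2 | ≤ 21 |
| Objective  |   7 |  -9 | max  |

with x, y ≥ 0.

Evaluate the objective at each vertex of the feasible region:
  z(0, 0) = 0
  z(4, 0) = 28  ←
  z(0, 6) = -54
The maximum is at x = 4, y = 0.

x = 4, y = 0, z = 28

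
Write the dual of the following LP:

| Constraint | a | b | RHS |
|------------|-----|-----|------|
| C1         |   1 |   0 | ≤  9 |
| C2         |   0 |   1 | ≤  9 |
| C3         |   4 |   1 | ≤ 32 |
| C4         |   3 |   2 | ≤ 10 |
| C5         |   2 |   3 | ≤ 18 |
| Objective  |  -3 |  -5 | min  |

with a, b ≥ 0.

Primal min cᵀx s.t. Ax ≤ b, x ≥ 0  →  Dual max −bᵀy s.t. Aᵀy ≥ −c, y ≥ 0.

Maximize: z = -9y1 - 9y2 - 32y3 - 10y4 - 18y5

Subject to:
  y1 + 4y3 + 3y4 + 2y5 ≥ 3
  y2 + y3 + 2y4 + 3y5 ≥ 5
  y1, y2, y3, y4, y5 ≥ 0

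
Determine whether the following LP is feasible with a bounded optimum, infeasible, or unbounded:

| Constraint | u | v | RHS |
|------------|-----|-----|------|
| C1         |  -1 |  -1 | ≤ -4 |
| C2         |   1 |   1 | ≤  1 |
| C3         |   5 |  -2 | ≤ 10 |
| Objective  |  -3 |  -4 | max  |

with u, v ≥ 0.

Infeasible (no feasible solution exists)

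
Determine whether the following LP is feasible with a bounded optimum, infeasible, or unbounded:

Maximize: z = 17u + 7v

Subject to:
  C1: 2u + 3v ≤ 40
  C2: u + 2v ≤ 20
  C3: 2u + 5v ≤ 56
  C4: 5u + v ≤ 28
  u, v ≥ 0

Feasible with a bounded optimal solution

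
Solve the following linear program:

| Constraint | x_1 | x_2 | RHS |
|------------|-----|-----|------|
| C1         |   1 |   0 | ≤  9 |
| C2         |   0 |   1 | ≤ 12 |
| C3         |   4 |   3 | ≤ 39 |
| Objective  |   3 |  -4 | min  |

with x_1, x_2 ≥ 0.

Evaluate the objective at each vertex of the feasible region:
  z(0, 0) = 0
  z(9, 0) = 27
  z(9, 1) = 23
  z(0.75, 12) = -45.75
  z(0, 12) = -48  ←
The minimum is at x_1 = 0, x_2 = 12.

x_1 = 0, x_2 = 12, z = -48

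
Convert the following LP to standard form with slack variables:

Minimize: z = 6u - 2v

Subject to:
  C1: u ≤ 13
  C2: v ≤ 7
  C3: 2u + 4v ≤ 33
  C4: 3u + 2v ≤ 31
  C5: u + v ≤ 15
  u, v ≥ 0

min z = 6u - 2v

s.t.
  u + s1 = 13
  v + s2 = 7
  2u + 4v + s3 = 33
  3u + 2v + s4 = 31
  u + v + s5 = 15
  u, v, s1, s2, s3, s4, s5 ≥ 0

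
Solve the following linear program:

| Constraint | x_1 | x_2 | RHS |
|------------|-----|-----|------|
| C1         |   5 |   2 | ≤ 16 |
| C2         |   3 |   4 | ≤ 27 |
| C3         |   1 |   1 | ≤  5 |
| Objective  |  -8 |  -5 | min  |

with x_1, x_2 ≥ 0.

Evaluate the objective at each vertex of the feasible region:
  z(0, 0) = 0
  z(3.2, 0) = -25.6
  z(2, 3) = -31  ←
  z(0, 5) = -25
The minimum is at x_1 = 2, x_2 = 3.

x_1 = 2, x_2 = 3, z = -31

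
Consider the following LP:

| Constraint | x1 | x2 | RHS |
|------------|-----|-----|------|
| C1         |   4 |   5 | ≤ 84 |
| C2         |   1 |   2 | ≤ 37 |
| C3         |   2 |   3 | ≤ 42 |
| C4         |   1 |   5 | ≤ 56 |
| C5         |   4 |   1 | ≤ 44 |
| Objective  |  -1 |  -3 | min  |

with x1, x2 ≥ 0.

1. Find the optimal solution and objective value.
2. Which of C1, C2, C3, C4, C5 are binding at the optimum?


1. x1 = 6, x2 = 10, z = -36
2. C3, C4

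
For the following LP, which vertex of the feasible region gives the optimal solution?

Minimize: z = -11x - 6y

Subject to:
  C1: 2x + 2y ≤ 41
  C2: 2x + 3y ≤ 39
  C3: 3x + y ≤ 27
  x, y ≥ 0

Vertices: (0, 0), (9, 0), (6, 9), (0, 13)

Evaluate the objective at each vertex of the feasible region:
  z(0, 0) = 0
  z(9, 0) = -99
  z(6, 9) = -120  ←
  z(0, 13) = -78
The minimum is at x = 6, y = 9.

(6, 9)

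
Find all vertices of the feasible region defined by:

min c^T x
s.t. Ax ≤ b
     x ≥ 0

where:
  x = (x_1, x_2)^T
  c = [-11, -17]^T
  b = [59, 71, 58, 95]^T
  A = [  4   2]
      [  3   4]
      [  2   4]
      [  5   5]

(0, 0), (14.75, 0), (10.5, 8.5), (9, 10), (0, 14.5)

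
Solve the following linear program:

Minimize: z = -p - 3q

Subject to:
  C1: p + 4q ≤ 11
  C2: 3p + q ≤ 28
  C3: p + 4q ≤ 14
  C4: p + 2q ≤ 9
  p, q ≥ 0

Evaluate the objective at each vertex of the feasible region:
  z(0, 0) = 0
  z(9, 0) = -9
  z(7, 1) = -10  ←
  z(0, 2.75) = -8.25
The minimum is at p = 7, q = 1.

p = 7, q = 1, z = -10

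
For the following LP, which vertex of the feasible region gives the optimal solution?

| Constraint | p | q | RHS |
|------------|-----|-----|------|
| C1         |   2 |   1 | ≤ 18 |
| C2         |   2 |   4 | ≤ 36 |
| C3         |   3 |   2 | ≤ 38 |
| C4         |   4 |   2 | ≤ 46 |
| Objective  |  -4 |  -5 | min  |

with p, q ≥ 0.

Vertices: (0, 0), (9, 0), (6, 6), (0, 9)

Evaluate the objective at each vertex of the feasible region:
  z(0, 0) = 0
  z(9, 0) = -36
  z(6, 6) = -54  ←
  z(0, 9) = -45
The minimum is at p = 6, q = 6.

(6, 6)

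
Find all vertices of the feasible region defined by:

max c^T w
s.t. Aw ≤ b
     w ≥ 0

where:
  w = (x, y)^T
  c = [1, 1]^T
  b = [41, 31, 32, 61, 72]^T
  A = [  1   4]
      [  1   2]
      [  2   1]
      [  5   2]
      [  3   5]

(0, 0), (12.2, 0), (9, 8), (0, 10.25)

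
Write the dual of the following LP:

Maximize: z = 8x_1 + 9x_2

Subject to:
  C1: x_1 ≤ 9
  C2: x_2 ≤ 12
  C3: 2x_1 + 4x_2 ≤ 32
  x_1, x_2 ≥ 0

Primal max cᵀx s.t. Ax ≤ b, x ≥ 0  →  Dual min bᵀy s.t. Aᵀy ≥ c, y ≥ 0.

Minimize: z = 9y1 + 12y2 + 32y3

Subject to:
  y1 + 2y3 ≥ 8
  y2 + 4y3 ≥ 9
  y1, y2, y3 ≥ 0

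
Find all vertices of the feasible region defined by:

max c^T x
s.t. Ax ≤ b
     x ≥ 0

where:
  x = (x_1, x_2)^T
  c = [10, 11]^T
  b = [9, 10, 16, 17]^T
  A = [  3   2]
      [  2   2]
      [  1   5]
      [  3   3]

(0, 0), (3, 0), (1, 3), (0, 3.2)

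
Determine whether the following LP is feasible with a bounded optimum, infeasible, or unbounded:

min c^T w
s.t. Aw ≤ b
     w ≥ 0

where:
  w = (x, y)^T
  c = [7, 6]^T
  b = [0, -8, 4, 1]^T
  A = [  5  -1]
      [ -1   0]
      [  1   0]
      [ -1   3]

Infeasible (no feasible solution exists)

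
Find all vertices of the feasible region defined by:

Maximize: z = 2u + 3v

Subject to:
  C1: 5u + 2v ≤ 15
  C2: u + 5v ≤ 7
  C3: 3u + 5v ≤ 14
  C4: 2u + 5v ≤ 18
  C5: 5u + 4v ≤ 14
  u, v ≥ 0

(0, 0), (2.8, 0), (2, 1), (0, 1.4)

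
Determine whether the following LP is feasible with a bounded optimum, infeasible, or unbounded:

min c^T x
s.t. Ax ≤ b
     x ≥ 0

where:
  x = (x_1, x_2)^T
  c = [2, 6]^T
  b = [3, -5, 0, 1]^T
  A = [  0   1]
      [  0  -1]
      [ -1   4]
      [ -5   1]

Infeasible (no feasible solution exists)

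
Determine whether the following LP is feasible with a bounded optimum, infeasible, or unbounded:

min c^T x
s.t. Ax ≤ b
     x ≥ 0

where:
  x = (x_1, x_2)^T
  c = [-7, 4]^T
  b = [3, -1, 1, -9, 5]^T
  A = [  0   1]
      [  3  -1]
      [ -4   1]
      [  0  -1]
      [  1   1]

Infeasible (no feasible solution exists)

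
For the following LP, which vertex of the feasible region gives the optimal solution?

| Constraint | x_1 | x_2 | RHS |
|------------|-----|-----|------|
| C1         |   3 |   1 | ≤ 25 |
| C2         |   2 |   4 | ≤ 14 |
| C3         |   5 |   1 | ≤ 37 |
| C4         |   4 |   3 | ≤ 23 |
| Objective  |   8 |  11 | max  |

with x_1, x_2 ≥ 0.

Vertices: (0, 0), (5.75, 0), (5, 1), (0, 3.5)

Evaluate the objective at each vertex of the feasible region:
  z(0, 0) = 0
  z(5.75, 0) = 46
  z(5, 1) = 51  ←
  z(0, 3.5) = 38.5
The maximum is at x_1 = 5, x_2 = 1.

(5, 1)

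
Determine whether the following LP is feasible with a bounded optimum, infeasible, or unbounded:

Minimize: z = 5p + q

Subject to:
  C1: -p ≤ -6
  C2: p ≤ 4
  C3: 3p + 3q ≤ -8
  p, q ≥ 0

Infeasible (no feasible solution exists)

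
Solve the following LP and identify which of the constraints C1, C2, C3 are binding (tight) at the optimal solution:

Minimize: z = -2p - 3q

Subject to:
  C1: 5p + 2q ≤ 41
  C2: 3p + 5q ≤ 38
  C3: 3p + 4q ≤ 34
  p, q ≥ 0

At p = 6, q = 4, compute slack b - a·x for each constraint:
  C1: 41 − 38 = 3  (slack)
  C2: 38 − 38 = 0  (binding)
  C3: 34 − 34 = 0  (binding)

Optimal: p = 6, q = 4
Binding: C2, C3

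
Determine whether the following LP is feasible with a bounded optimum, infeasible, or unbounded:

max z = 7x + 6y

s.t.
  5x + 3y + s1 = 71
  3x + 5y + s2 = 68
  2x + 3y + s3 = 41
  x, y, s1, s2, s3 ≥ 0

Feasible with a bounded optimal solution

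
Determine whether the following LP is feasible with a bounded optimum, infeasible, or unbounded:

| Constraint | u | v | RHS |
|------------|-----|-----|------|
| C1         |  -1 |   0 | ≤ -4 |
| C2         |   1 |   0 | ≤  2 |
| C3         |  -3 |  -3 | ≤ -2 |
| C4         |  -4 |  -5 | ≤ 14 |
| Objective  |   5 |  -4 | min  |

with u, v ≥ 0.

Infeasible (no feasible solution exists)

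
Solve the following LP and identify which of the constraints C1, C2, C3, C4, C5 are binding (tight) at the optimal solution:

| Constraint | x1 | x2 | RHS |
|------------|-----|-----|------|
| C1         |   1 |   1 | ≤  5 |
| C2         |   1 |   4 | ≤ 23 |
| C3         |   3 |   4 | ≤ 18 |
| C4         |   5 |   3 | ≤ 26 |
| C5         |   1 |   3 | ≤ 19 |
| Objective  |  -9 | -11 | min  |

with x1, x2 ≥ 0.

At x1 = 2, x2 = 3, compute slack b - a·x for each constraint:
  C1: 5 − 5 = 0  (binding)
  C2: 23 − 14 = 9  (slack)
  C3: 18 − 18 = 0  (binding)
  C4: 26 − 19 = 7  (slack)
  C5: 19 − 11 = 8  (slack)

Optimal: x1 = 2, x2 = 3
Binding: C1, C3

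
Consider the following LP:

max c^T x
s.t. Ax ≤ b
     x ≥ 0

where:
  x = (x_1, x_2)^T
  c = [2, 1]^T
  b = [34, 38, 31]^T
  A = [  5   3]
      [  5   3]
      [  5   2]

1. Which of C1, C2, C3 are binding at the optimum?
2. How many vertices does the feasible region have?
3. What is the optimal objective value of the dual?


1. C1, C3
2. 4
3. 13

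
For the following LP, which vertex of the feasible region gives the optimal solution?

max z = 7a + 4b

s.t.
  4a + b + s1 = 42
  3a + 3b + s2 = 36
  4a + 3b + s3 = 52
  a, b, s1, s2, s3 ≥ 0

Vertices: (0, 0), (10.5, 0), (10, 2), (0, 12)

Evaluate the objective at each vertex of the feasible region:
  z(0, 0) = 0
  z(10.5, 0) = 73.5
  z(10, 2) = 78  ←
  z(0, 12) = 48
The maximum is at a = 10, b = 2.

(10, 2)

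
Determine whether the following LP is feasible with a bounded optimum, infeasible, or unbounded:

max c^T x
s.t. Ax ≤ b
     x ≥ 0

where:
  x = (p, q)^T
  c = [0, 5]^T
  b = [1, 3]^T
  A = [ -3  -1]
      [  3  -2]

Unbounded (objective can increase without bound)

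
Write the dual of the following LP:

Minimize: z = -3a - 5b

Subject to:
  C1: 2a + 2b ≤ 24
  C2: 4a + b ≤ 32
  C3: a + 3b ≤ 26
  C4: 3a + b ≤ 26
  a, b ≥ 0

Primal min cᵀx s.t. Ax ≤ b, x ≥ 0  →  Dual max −bᵀy s.t. Aᵀy ≥ −c, y ≥ 0.

Maximize: z = -24y1 - 32y2 - 26y3 - 26y4

Subject to:
  2y1 + 4y2 + y3 + 3y4 ≥ 3
  2y1 + y2 + 3y3 + y4 ≥ 5
  y1, y2, y3, y4 ≥ 0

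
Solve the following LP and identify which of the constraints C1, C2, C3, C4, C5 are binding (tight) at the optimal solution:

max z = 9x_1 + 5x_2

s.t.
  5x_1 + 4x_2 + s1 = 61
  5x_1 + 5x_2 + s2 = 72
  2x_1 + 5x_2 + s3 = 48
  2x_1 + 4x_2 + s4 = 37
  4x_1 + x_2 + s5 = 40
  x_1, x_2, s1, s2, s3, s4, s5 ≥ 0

At x_1 = 9, x_2 = 4, compute slack b - a·x for each constraint:
  C1: 61 − 61 = 0  (binding)
  C2: 72 − 65 = 7  (slack)
  C3: 48 − 38 = 10  (slack)
  C4: 37 − 34 = 3  (slack)
  C5: 40 − 40 = 0  (binding)

Optimal: x_1 = 9, x_2 = 4
Binding: C1, C5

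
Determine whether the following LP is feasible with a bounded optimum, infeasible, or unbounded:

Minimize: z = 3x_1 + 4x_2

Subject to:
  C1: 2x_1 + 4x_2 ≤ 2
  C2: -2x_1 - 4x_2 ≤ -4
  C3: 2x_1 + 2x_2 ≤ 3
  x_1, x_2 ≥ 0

Infeasible (no feasible solution exists)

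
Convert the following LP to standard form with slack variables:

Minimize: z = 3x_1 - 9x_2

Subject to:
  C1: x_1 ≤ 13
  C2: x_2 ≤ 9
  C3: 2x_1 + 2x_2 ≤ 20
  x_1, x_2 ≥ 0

min z = 3x_1 - 9x_2

s.t.
  x_1 + s1 = 13
  x_2 + s2 = 9
  2x_1 + 2x_2 + s3 = 20
  x_1, x_2, s1, s2, s3 ≥ 0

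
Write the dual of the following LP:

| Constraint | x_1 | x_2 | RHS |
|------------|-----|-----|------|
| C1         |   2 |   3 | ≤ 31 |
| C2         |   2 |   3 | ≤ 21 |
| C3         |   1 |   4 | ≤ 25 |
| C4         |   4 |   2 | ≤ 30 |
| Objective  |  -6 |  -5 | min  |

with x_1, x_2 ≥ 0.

Primal min cᵀx s.t. Ax ≤ b, x ≥ 0  →  Dual max −bᵀy s.t. Aᵀy ≥ −c, y ≥ 0.

Maximize: z = -31y1 - 21y2 - 25y3 - 30y4

Subject to:
  2y1 + 2y2 + y3 + 4y4 ≥ 6
  3y1 + 3y2 + 4y3 + 2y4 ≥ 5
  y1, y2, y3, y4 ≥ 0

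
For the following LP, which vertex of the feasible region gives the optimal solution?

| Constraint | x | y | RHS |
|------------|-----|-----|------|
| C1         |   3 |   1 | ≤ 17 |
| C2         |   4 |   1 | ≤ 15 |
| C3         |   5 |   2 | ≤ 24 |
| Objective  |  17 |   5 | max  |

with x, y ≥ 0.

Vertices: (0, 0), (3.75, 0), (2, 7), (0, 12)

Evaluate the objective at each vertex of the feasible region:
  z(0, 0) = 0
  z(3.75, 0) = 63.75
  z(2, 7) = 69  ←
  z(0, 12) = 60
The maximum is at x = 2, y = 7.

(2, 7)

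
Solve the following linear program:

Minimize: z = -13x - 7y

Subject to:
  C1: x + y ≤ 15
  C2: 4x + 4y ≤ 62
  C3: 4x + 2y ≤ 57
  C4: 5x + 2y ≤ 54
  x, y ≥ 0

Evaluate the objective at each vertex of the feasible region:
  z(0, 0) = 0
  z(10.8, 0) = -140.4
  z(8, 7) = -153  ←
  z(0, 15) = -105
The minimum is at x = 8, y = 7.

x = 8, y = 7, z = -153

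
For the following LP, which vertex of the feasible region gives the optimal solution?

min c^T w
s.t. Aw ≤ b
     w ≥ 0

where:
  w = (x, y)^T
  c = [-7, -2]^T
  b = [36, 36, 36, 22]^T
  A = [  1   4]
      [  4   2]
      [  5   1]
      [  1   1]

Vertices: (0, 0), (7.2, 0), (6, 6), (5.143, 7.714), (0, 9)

Evaluate the objective at each vertex of the feasible region:
  z(0, 0) = 0
  z(7.2, 0) = -50.4
  z(6, 6) = -54  ←
  z(5.143, 7.714) = -51.43
  z(0, 9) = -18
The minimum is at x = 6, y = 6.

(6, 6)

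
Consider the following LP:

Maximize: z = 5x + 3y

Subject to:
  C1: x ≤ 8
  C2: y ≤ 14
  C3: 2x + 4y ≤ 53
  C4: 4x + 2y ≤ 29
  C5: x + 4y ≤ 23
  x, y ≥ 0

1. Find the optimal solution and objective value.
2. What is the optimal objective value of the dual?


1. x = 5, y = 4.5, z = 38.5
2. 38.5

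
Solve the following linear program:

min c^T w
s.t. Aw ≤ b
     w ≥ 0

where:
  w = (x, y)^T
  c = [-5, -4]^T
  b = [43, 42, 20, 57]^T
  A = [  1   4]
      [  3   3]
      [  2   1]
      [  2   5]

Evaluate the objective at each vertex of the feasible region:
  z(0, 0) = 0
  z(10, 0) = -50
  z(6, 8) = -62  ←
  z(4.333, 9.667) = -60.33
  z(0, 10.75) = -43
The minimum is at x = 6, y = 8.

x = 6, y = 8, z = -62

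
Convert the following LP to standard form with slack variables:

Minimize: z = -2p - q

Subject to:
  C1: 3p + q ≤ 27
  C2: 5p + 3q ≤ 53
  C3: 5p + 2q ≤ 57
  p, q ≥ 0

min z = -2p - q

s.t.
  3p + q + s1 = 27
  5p + 3q + s2 = 53
  5p + 2q + s3 = 57
  p, q, s1, s2, s3 ≥ 0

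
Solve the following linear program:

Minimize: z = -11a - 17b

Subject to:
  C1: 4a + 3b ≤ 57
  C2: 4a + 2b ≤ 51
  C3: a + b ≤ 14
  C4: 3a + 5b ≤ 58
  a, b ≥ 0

Evaluate the objective at each vertex of the feasible region:
  z(0, 0) = 0
  z(12.75, 0) = -140.2
  z(11.5, 2.5) = -169
  z(6, 8) = -202  ←
  z(0, 11.6) = -197.2
The minimum is at a = 6, b = 8.

a = 6, b = 8, z = -202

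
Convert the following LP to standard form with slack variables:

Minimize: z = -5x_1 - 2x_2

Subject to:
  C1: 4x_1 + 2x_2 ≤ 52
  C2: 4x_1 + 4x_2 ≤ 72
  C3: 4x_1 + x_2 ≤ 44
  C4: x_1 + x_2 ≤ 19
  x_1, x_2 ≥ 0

min z = -5x_1 - 2x_2

s.t.
  4x_1 + 2x_2 + s1 = 52
  4x_1 + 4x_2 + s2 = 72
  4x_1 + x_2 + s3 = 44
  x_1 + x_2 + s4 = 19
  x_1, x_2, s1, s2, s3, s4 ≥ 0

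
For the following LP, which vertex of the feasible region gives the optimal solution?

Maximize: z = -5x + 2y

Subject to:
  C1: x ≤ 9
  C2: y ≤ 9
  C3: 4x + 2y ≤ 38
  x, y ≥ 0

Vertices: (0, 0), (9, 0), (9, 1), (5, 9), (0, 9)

Evaluate the objective at each vertex of the feasible region:
  z(0, 0) = 0
  z(9, 0) = -45
  z(9, 1) = -43
  z(5, 9) = -7
  z(0, 9) = 18  ←
The maximum is at x = 0, y = 9.

(0, 9)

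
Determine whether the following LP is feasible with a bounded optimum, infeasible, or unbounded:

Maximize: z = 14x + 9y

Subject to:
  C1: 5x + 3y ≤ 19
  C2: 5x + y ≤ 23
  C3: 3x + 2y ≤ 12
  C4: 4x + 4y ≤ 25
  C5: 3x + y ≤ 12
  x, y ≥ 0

Feasible with a bounded optimal solution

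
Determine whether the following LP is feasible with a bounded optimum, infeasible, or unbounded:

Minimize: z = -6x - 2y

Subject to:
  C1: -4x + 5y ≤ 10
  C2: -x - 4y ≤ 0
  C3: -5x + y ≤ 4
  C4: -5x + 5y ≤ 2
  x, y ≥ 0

Unbounded (objective can decrease without bound)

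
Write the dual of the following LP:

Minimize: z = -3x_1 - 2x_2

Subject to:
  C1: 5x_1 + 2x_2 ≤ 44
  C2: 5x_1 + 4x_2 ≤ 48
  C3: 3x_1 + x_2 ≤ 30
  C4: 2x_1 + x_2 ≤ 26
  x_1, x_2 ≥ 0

Primal min cᵀx s.t. Ax ≤ b, x ≥ 0  →  Dual max −bᵀy s.t. Aᵀy ≥ −c, y ≥ 0.

Maximize: z = -44y1 - 48y2 - 30y3 - 26y4

Subject to:
  5y1 + 5y2 + 3y3 + 2y4 ≥ 3
  2y1 + 4y2 + y3 + y4 ≥ 2
  y1, y2, y3, y4 ≥ 0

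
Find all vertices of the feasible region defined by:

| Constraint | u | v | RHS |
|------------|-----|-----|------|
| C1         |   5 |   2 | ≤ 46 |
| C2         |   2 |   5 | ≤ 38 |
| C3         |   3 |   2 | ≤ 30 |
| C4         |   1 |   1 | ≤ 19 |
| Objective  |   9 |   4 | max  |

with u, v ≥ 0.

(0, 0), (9.2, 0), (8, 3), (6.727, 4.909), (0, 7.6)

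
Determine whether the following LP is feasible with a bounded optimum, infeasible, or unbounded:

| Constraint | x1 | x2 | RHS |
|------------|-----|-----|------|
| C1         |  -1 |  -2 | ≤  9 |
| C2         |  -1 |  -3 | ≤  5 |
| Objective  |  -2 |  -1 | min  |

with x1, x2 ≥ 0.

Unbounded (objective can decrease without bound)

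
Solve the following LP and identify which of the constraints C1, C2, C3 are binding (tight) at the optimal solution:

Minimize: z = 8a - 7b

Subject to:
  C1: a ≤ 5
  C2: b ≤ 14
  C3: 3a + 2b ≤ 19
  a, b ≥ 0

At a = 0, b = 9.5, compute slack b - a·x for each constraint:
  C1: 5 − 0 = 5  (slack)
  C2: 14 − 9.5 = 4.5  (slack)
  C3: 19 − 19 = 0  (binding)

Optimal: a = 0, b = 9.5
Binding: C3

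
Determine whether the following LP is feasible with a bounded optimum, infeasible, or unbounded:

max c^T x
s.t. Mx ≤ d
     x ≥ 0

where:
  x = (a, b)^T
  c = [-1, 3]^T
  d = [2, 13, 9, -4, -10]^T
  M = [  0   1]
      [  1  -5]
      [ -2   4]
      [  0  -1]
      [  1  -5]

Infeasible (no feasible solution exists)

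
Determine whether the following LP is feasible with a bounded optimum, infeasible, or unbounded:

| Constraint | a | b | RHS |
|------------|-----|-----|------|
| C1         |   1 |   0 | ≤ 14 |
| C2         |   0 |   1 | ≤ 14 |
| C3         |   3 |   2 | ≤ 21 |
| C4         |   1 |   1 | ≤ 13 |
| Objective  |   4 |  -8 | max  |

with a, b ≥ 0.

Feasible with a bounded optimal solution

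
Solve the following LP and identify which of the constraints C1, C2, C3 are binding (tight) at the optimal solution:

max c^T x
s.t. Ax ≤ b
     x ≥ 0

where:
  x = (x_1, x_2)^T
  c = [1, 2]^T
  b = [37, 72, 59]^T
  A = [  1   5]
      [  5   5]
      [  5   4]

At x_1 = 7, x_2 = 6, compute slack b - a·x for each constraint:
  C1: 37 − 37 = 0  (binding)
  C2: 72 − 65 = 7  (slack)
  C3: 59 − 59 = 0  (binding)

Optimal: x_1 = 7, x_2 = 6
Binding: C1, C3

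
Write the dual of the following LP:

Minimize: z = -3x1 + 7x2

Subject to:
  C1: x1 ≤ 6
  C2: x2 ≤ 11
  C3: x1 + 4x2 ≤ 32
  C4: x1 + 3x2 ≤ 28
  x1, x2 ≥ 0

Primal min cᵀx s.t. Ax ≤ b, x ≥ 0  →  Dual max −bᵀy s.t. Aᵀy ≥ −c, y ≥ 0.

Maximize: z = -6y1 - 11y2 - 32y3 - 28y4

Subject to:
  y1 + y3 + y4 ≥ 3
  y2 + 4y3 + 3y4 ≥ -7
  y1, y2, y3, y4 ≥ 0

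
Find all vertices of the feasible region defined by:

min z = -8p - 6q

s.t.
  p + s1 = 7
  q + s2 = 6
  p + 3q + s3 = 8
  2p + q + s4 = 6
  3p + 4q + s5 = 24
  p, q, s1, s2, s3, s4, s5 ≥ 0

(0, 0), (3, 0), (2, 2), (0, 2.667)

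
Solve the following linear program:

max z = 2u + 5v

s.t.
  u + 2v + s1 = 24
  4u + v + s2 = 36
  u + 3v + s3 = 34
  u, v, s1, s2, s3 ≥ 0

Evaluate the objective at each vertex of the feasible region:
  z(0, 0) = 0
  z(9, 0) = 18
  z(6.857, 8.571) = 56.57
  z(4, 10) = 58  ←
  z(0, 11.33) = 56.67
The maximum is at u = 4, v = 10.

u = 4, v = 10, z = 58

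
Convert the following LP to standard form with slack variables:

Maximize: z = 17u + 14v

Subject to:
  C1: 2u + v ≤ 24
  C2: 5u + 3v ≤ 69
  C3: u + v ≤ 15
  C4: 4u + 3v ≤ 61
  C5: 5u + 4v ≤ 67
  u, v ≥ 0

max z = 17u + 14v

s.t.
  2u + v + s1 = 24
  5u + 3v + s2 = 69
  u + v + s3 = 15
  4u + 3v + s4 = 61
  5u + 4v + s5 = 67
  u, v, s1, s2, s3, s4, s5 ≥ 0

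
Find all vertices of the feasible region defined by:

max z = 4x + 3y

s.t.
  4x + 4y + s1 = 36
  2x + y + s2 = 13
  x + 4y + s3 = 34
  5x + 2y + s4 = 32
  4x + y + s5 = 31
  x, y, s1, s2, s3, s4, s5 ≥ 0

(0, 0), (6.4, 0), (6, 1), (4, 5), (0.6667, 8.333), (0, 8.5)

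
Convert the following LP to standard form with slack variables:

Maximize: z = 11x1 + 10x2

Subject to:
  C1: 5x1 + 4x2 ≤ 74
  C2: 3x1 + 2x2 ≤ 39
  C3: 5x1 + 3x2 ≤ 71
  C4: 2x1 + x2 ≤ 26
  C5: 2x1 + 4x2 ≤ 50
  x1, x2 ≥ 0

max z = 11x1 + 10x2

s.t.
  5x1 + 4x2 + s1 = 74
  3x1 + 2x2 + s2 = 39
  5x1 + 3x2 + s3 = 71
  2x1 + x2 + s4 = 26
  2x1 + 4x2 + s5 = 50
  x1, x2, s1, s2, s3, s4, s5 ≥ 0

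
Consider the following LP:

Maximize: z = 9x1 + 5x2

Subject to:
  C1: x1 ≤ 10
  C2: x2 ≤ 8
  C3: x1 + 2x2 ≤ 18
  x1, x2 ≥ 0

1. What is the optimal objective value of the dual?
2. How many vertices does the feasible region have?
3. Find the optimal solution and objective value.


1. 110
2. 5
3. x1 = 10, x2 = 4, z = 110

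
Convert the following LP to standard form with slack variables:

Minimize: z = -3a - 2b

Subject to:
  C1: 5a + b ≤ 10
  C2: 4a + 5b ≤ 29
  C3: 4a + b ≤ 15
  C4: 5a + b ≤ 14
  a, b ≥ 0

min z = -3a - 2b

s.t.
  5a + b + s1 = 10
  4a + 5b + s2 = 29
  4a + b + s3 = 15
  5a + b + s4 = 14
  a, b, s1, s2, s3, s4 ≥ 0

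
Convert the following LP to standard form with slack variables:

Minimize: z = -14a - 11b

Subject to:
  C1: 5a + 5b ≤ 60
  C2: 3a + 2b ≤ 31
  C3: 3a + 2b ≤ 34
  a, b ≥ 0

min z = -14a - 11b

s.t.
  5a + 5b + s1 = 60
  3a + 2b + s2 = 31
  3a + 2b + s3 = 34
  a, b, s1, s2, s3 ≥ 0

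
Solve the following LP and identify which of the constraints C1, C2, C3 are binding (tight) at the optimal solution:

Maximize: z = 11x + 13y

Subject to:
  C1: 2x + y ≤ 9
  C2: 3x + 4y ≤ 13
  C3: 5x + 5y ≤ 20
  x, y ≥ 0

At x = 3, y = 1, compute slack b - a·x for each constraint:
  C1: 9 − 7 = 2  (slack)
  C2: 13 − 13 = 0  (binding)
  C3: 20 − 20 = 0  (binding)

Optimal: x = 3, y = 1
Binding: C2, C3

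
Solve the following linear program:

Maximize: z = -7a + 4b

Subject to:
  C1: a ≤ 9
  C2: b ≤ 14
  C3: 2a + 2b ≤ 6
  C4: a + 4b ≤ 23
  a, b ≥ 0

Evaluate the objective at each vertex of the feasible region:
  z(0, 0) = 0
  z(3, 0) = -21
  z(0, 3) = 12  ←
The maximum is at a = 0, b = 3.

a = 0, b = 3, z = 12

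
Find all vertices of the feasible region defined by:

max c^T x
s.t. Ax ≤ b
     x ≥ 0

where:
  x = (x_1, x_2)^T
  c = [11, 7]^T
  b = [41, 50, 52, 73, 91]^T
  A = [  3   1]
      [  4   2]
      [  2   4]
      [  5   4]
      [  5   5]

(0, 0), (12.5, 0), (9, 7), (7, 9.5), (0, 13)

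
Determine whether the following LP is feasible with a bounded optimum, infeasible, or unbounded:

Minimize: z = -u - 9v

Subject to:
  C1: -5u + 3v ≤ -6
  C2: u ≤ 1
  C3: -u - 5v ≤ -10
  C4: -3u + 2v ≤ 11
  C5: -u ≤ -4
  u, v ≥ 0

Infeasible (no feasible solution exists)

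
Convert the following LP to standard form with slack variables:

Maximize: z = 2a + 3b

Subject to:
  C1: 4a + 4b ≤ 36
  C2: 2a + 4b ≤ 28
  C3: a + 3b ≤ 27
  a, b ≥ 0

max z = 2a + 3b

s.t.
  4a + 4b + s1 = 36
  2a + 4b + s2 = 28
  a + 3b + s3 = 27
  a, b, s1, s2, s3 ≥ 0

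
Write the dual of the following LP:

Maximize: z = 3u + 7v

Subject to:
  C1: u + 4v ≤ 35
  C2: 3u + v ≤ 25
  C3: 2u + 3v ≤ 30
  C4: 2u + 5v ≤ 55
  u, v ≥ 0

Primal max cᵀx s.t. Ax ≤ b, x ≥ 0  →  Dual min bᵀy s.t. Aᵀy ≥ c, y ≥ 0.

Minimize: z = 35y1 + 25y2 + 30y3 + 55y4

Subject to:
  y1 + 3y2 + 2y3 + 2y4 ≥ 3
  4y1 + y2 + 3y3 + 5y4 ≥ 7
  y1, y2, y3, y4 ≥ 0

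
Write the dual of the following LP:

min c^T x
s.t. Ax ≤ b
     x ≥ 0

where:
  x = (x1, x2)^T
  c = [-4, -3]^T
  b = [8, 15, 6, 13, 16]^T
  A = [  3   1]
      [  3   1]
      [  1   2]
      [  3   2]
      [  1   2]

Primal min cᵀx s.t. Ax ≤ b, x ≥ 0  →  Dual max −bᵀy s.t. Aᵀy ≥ −c, y ≥ 0.

Maximize: z = -8y1 - 15y2 - 6y3 - 13y4 - 16y5

Subject to:
  3y1 + 3y2 + y3 + 3y4 + y5 ≥ 4
  y1 + y2 + 2y3 + 2y4 + 2y5 ≥ 3
  y1, y2, y3, y4, y5 ≥ 0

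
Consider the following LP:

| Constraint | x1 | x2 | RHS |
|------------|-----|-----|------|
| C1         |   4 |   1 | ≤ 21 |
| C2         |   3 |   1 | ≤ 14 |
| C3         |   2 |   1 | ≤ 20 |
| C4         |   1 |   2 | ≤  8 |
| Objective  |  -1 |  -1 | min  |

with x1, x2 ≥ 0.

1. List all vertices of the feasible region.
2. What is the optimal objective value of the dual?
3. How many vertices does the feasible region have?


1. (0, 0), (4.667, 0), (4, 2), (0, 4)
2. -6
3. 4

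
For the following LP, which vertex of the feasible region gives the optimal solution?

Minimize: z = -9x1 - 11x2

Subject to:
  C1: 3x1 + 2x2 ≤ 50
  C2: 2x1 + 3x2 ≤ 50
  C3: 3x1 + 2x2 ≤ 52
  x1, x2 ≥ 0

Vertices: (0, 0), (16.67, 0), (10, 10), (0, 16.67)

Evaluate the objective at each vertex of the feasible region:
  z(0, 0) = 0
  z(16.67, 0) = -150
  z(10, 10) = -200  ←
  z(0, 16.67) = -183.3
The minimum is at x1 = 10, x2 = 10.

(10, 10)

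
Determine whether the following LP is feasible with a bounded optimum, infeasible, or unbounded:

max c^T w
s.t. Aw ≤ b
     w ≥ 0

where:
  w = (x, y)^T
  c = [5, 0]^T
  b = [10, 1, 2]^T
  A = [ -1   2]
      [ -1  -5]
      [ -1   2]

Unbounded (objective can increase without bound)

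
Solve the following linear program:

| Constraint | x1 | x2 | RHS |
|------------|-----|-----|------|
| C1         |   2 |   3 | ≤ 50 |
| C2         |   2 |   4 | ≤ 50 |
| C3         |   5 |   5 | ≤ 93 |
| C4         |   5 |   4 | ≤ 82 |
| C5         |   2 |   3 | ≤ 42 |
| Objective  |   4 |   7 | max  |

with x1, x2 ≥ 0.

Evaluate the objective at each vertex of the feasible region:
  z(0, 0) = 0
  z(16.4, 0) = 65.6
  z(11.14, 6.571) = 90.57
  z(9, 8) = 92  ←
  z(0, 12.5) = 87.5
The maximum is at x1 = 9, x2 = 8.

x1 = 9, x2 = 8, z = 92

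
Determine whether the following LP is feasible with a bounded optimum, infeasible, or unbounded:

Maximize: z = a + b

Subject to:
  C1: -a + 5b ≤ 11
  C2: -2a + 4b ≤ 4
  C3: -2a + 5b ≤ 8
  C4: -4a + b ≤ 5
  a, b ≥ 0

Unbounded (objective can increase without bound)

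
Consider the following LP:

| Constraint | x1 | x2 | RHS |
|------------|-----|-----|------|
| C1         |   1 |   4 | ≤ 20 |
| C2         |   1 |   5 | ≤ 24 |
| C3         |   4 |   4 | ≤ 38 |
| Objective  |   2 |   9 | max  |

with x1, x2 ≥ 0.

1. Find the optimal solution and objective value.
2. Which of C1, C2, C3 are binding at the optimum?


1. x1 = 4, x2 = 4, z = 44
2. C1, C2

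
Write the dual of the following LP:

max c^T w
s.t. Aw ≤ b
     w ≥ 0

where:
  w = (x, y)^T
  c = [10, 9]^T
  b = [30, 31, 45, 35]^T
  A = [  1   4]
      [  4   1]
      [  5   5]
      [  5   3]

Primal max cᵀx s.t. Ax ≤ b, x ≥ 0  →  Dual min bᵀy s.t. Aᵀy ≥ c, y ≥ 0.

Minimize: z = 30y1 + 31y2 + 45y3 + 35y4

Subject to:
  y1 + 4y2 + 5y3 + 5y4 ≥ 10
  4y1 + y2 + 5y3 + 3y4 ≥ 9
  y1, y2, y3, y4 ≥ 0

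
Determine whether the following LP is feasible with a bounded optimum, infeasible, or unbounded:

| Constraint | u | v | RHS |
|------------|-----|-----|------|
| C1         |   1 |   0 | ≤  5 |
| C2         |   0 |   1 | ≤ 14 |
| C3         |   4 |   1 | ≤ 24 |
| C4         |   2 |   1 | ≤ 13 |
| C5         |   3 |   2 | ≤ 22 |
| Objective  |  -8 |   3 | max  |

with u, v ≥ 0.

Feasible with a bounded optimal solution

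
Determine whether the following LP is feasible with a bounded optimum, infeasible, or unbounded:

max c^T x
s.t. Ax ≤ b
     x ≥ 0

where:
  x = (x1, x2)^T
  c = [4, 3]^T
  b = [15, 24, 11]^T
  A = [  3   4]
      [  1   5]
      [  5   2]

Feasible with a bounded optimal solution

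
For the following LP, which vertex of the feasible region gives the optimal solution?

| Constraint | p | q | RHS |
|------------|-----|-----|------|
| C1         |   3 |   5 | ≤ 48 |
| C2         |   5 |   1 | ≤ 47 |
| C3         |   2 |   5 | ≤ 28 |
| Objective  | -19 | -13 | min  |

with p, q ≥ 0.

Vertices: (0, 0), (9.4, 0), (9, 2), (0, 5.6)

Evaluate the objective at each vertex of the feasible region:
  z(0, 0) = 0
  z(9.4, 0) = -178.6
  z(9, 2) = -197  ←
  z(0, 5.6) = -72.8
The minimum is at p = 9, q = 2.

(9, 2)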